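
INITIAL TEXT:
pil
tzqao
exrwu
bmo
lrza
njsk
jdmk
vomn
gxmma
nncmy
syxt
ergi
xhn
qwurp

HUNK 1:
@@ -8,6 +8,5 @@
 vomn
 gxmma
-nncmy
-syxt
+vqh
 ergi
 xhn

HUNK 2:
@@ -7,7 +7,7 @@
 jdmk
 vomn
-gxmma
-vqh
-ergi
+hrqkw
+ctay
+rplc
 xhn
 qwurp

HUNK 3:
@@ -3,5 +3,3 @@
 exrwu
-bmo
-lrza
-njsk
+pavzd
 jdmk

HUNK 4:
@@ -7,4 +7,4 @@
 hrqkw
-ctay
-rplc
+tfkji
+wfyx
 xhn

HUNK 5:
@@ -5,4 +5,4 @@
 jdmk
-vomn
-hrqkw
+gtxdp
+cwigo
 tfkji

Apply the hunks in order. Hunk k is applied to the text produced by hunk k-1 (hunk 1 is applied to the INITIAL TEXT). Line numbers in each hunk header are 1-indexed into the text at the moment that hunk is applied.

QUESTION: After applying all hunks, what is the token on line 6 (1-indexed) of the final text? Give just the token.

Hunk 1: at line 8 remove [nncmy,syxt] add [vqh] -> 13 lines: pil tzqao exrwu bmo lrza njsk jdmk vomn gxmma vqh ergi xhn qwurp
Hunk 2: at line 7 remove [gxmma,vqh,ergi] add [hrqkw,ctay,rplc] -> 13 lines: pil tzqao exrwu bmo lrza njsk jdmk vomn hrqkw ctay rplc xhn qwurp
Hunk 3: at line 3 remove [bmo,lrza,njsk] add [pavzd] -> 11 lines: pil tzqao exrwu pavzd jdmk vomn hrqkw ctay rplc xhn qwurp
Hunk 4: at line 7 remove [ctay,rplc] add [tfkji,wfyx] -> 11 lines: pil tzqao exrwu pavzd jdmk vomn hrqkw tfkji wfyx xhn qwurp
Hunk 5: at line 5 remove [vomn,hrqkw] add [gtxdp,cwigo] -> 11 lines: pil tzqao exrwu pavzd jdmk gtxdp cwigo tfkji wfyx xhn qwurp
Final line 6: gtxdp

Answer: gtxdp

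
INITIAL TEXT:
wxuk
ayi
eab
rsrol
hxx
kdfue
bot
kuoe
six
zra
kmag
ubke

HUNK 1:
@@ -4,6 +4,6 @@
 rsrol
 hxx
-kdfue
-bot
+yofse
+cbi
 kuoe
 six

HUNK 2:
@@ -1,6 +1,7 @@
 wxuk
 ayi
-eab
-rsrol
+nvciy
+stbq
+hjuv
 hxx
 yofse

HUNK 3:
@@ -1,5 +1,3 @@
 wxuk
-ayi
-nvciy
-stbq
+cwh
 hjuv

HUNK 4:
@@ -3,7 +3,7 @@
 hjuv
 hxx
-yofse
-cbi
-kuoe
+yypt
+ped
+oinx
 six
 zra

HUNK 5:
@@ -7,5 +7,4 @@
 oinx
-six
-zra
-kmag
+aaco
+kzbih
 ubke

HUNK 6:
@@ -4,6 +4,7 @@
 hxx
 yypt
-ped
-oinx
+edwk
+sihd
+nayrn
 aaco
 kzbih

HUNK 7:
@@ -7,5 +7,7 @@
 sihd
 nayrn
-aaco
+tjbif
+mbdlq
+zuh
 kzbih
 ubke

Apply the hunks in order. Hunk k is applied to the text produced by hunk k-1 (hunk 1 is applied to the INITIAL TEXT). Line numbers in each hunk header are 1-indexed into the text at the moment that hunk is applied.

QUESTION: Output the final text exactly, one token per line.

Answer: wxuk
cwh
hjuv
hxx
yypt
edwk
sihd
nayrn
tjbif
mbdlq
zuh
kzbih
ubke

Derivation:
Hunk 1: at line 4 remove [kdfue,bot] add [yofse,cbi] -> 12 lines: wxuk ayi eab rsrol hxx yofse cbi kuoe six zra kmag ubke
Hunk 2: at line 1 remove [eab,rsrol] add [nvciy,stbq,hjuv] -> 13 lines: wxuk ayi nvciy stbq hjuv hxx yofse cbi kuoe six zra kmag ubke
Hunk 3: at line 1 remove [ayi,nvciy,stbq] add [cwh] -> 11 lines: wxuk cwh hjuv hxx yofse cbi kuoe six zra kmag ubke
Hunk 4: at line 3 remove [yofse,cbi,kuoe] add [yypt,ped,oinx] -> 11 lines: wxuk cwh hjuv hxx yypt ped oinx six zra kmag ubke
Hunk 5: at line 7 remove [six,zra,kmag] add [aaco,kzbih] -> 10 lines: wxuk cwh hjuv hxx yypt ped oinx aaco kzbih ubke
Hunk 6: at line 4 remove [ped,oinx] add [edwk,sihd,nayrn] -> 11 lines: wxuk cwh hjuv hxx yypt edwk sihd nayrn aaco kzbih ubke
Hunk 7: at line 7 remove [aaco] add [tjbif,mbdlq,zuh] -> 13 lines: wxuk cwh hjuv hxx yypt edwk sihd nayrn tjbif mbdlq zuh kzbih ubke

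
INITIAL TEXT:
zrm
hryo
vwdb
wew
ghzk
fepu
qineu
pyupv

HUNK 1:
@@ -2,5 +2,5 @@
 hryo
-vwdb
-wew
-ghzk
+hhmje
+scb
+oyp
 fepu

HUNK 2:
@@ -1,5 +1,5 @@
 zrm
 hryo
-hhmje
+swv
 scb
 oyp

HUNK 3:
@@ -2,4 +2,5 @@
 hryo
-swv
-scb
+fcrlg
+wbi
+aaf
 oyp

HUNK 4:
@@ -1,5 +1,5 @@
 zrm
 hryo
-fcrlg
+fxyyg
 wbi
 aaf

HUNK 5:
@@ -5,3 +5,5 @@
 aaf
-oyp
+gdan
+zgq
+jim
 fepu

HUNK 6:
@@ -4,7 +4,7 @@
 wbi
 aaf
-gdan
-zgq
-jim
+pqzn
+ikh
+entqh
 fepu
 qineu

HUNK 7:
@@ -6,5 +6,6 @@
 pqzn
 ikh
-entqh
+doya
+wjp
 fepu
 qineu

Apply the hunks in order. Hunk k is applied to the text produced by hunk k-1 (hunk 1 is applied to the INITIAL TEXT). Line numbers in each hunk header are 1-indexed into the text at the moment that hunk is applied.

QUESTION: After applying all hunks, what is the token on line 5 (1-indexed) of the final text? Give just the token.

Answer: aaf

Derivation:
Hunk 1: at line 2 remove [vwdb,wew,ghzk] add [hhmje,scb,oyp] -> 8 lines: zrm hryo hhmje scb oyp fepu qineu pyupv
Hunk 2: at line 1 remove [hhmje] add [swv] -> 8 lines: zrm hryo swv scb oyp fepu qineu pyupv
Hunk 3: at line 2 remove [swv,scb] add [fcrlg,wbi,aaf] -> 9 lines: zrm hryo fcrlg wbi aaf oyp fepu qineu pyupv
Hunk 4: at line 1 remove [fcrlg] add [fxyyg] -> 9 lines: zrm hryo fxyyg wbi aaf oyp fepu qineu pyupv
Hunk 5: at line 5 remove [oyp] add [gdan,zgq,jim] -> 11 lines: zrm hryo fxyyg wbi aaf gdan zgq jim fepu qineu pyupv
Hunk 6: at line 4 remove [gdan,zgq,jim] add [pqzn,ikh,entqh] -> 11 lines: zrm hryo fxyyg wbi aaf pqzn ikh entqh fepu qineu pyupv
Hunk 7: at line 6 remove [entqh] add [doya,wjp] -> 12 lines: zrm hryo fxyyg wbi aaf pqzn ikh doya wjp fepu qineu pyupv
Final line 5: aaf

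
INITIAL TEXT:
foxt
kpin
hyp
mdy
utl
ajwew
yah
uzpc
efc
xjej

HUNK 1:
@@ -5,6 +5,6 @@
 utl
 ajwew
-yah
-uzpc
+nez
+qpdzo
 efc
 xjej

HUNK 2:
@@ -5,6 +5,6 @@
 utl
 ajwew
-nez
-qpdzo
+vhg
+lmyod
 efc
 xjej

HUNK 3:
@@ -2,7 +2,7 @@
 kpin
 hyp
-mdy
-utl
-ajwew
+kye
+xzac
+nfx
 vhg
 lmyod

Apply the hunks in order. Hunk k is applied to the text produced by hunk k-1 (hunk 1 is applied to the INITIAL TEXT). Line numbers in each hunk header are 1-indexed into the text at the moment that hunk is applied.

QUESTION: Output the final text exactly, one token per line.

Answer: foxt
kpin
hyp
kye
xzac
nfx
vhg
lmyod
efc
xjej

Derivation:
Hunk 1: at line 5 remove [yah,uzpc] add [nez,qpdzo] -> 10 lines: foxt kpin hyp mdy utl ajwew nez qpdzo efc xjej
Hunk 2: at line 5 remove [nez,qpdzo] add [vhg,lmyod] -> 10 lines: foxt kpin hyp mdy utl ajwew vhg lmyod efc xjej
Hunk 3: at line 2 remove [mdy,utl,ajwew] add [kye,xzac,nfx] -> 10 lines: foxt kpin hyp kye xzac nfx vhg lmyod efc xjej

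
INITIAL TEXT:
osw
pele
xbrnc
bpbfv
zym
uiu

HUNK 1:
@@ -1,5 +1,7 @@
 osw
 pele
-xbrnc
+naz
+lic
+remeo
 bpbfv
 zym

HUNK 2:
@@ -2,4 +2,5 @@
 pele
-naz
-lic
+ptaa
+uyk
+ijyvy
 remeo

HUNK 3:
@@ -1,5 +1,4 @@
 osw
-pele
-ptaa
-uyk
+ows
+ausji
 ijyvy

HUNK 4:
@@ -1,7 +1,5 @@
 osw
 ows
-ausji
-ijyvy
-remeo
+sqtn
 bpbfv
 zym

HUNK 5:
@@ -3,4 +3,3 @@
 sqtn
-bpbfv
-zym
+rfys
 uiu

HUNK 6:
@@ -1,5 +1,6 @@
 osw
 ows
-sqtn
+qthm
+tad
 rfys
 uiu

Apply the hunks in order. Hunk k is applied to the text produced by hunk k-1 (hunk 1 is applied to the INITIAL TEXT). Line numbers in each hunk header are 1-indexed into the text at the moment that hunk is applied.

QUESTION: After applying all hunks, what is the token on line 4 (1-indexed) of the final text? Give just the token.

Answer: tad

Derivation:
Hunk 1: at line 1 remove [xbrnc] add [naz,lic,remeo] -> 8 lines: osw pele naz lic remeo bpbfv zym uiu
Hunk 2: at line 2 remove [naz,lic] add [ptaa,uyk,ijyvy] -> 9 lines: osw pele ptaa uyk ijyvy remeo bpbfv zym uiu
Hunk 3: at line 1 remove [pele,ptaa,uyk] add [ows,ausji] -> 8 lines: osw ows ausji ijyvy remeo bpbfv zym uiu
Hunk 4: at line 1 remove [ausji,ijyvy,remeo] add [sqtn] -> 6 lines: osw ows sqtn bpbfv zym uiu
Hunk 5: at line 3 remove [bpbfv,zym] add [rfys] -> 5 lines: osw ows sqtn rfys uiu
Hunk 6: at line 1 remove [sqtn] add [qthm,tad] -> 6 lines: osw ows qthm tad rfys uiu
Final line 4: tad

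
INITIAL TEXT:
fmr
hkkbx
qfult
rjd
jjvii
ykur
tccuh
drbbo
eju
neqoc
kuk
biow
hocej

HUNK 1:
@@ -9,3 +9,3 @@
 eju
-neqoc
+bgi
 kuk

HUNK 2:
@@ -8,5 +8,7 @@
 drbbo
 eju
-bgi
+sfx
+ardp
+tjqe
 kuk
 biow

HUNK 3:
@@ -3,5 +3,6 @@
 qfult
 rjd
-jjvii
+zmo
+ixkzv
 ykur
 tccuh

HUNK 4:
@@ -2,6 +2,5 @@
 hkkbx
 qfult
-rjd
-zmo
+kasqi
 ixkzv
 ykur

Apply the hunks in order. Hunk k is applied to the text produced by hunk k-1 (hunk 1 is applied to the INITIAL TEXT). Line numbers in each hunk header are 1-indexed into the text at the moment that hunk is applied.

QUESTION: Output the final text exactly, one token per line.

Hunk 1: at line 9 remove [neqoc] add [bgi] -> 13 lines: fmr hkkbx qfult rjd jjvii ykur tccuh drbbo eju bgi kuk biow hocej
Hunk 2: at line 8 remove [bgi] add [sfx,ardp,tjqe] -> 15 lines: fmr hkkbx qfult rjd jjvii ykur tccuh drbbo eju sfx ardp tjqe kuk biow hocej
Hunk 3: at line 3 remove [jjvii] add [zmo,ixkzv] -> 16 lines: fmr hkkbx qfult rjd zmo ixkzv ykur tccuh drbbo eju sfx ardp tjqe kuk biow hocej
Hunk 4: at line 2 remove [rjd,zmo] add [kasqi] -> 15 lines: fmr hkkbx qfult kasqi ixkzv ykur tccuh drbbo eju sfx ardp tjqe kuk biow hocej

Answer: fmr
hkkbx
qfult
kasqi
ixkzv
ykur
tccuh
drbbo
eju
sfx
ardp
tjqe
kuk
biow
hocej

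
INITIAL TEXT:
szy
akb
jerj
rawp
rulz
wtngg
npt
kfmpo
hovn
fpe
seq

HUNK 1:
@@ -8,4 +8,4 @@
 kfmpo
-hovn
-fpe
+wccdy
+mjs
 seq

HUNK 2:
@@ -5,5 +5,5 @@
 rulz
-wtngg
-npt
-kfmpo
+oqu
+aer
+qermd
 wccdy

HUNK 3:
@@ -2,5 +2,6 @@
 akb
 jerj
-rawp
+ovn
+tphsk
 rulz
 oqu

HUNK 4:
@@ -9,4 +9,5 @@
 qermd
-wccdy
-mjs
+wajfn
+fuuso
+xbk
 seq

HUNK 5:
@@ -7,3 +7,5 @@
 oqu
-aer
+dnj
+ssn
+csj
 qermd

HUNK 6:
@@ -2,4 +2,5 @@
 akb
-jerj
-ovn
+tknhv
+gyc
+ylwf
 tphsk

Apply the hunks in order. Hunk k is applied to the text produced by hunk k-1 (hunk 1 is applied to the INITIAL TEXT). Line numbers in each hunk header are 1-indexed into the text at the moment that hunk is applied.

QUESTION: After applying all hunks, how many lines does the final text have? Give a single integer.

Answer: 16

Derivation:
Hunk 1: at line 8 remove [hovn,fpe] add [wccdy,mjs] -> 11 lines: szy akb jerj rawp rulz wtngg npt kfmpo wccdy mjs seq
Hunk 2: at line 5 remove [wtngg,npt,kfmpo] add [oqu,aer,qermd] -> 11 lines: szy akb jerj rawp rulz oqu aer qermd wccdy mjs seq
Hunk 3: at line 2 remove [rawp] add [ovn,tphsk] -> 12 lines: szy akb jerj ovn tphsk rulz oqu aer qermd wccdy mjs seq
Hunk 4: at line 9 remove [wccdy,mjs] add [wajfn,fuuso,xbk] -> 13 lines: szy akb jerj ovn tphsk rulz oqu aer qermd wajfn fuuso xbk seq
Hunk 5: at line 7 remove [aer] add [dnj,ssn,csj] -> 15 lines: szy akb jerj ovn tphsk rulz oqu dnj ssn csj qermd wajfn fuuso xbk seq
Hunk 6: at line 2 remove [jerj,ovn] add [tknhv,gyc,ylwf] -> 16 lines: szy akb tknhv gyc ylwf tphsk rulz oqu dnj ssn csj qermd wajfn fuuso xbk seq
Final line count: 16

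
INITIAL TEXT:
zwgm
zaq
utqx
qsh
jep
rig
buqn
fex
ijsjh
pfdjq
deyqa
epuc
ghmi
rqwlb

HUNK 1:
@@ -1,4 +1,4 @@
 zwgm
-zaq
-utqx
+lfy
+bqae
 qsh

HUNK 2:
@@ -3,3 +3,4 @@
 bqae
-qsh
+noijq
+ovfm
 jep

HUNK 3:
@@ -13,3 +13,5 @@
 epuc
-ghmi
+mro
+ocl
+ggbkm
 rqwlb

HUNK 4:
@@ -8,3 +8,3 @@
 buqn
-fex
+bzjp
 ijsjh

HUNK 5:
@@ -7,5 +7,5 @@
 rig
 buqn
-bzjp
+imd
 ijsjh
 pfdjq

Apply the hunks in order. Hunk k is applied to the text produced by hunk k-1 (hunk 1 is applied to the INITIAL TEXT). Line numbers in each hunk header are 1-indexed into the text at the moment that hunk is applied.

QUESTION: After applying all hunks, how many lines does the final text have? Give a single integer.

Answer: 17

Derivation:
Hunk 1: at line 1 remove [zaq,utqx] add [lfy,bqae] -> 14 lines: zwgm lfy bqae qsh jep rig buqn fex ijsjh pfdjq deyqa epuc ghmi rqwlb
Hunk 2: at line 3 remove [qsh] add [noijq,ovfm] -> 15 lines: zwgm lfy bqae noijq ovfm jep rig buqn fex ijsjh pfdjq deyqa epuc ghmi rqwlb
Hunk 3: at line 13 remove [ghmi] add [mro,ocl,ggbkm] -> 17 lines: zwgm lfy bqae noijq ovfm jep rig buqn fex ijsjh pfdjq deyqa epuc mro ocl ggbkm rqwlb
Hunk 4: at line 8 remove [fex] add [bzjp] -> 17 lines: zwgm lfy bqae noijq ovfm jep rig buqn bzjp ijsjh pfdjq deyqa epuc mro ocl ggbkm rqwlb
Hunk 5: at line 7 remove [bzjp] add [imd] -> 17 lines: zwgm lfy bqae noijq ovfm jep rig buqn imd ijsjh pfdjq deyqa epuc mro ocl ggbkm rqwlb
Final line count: 17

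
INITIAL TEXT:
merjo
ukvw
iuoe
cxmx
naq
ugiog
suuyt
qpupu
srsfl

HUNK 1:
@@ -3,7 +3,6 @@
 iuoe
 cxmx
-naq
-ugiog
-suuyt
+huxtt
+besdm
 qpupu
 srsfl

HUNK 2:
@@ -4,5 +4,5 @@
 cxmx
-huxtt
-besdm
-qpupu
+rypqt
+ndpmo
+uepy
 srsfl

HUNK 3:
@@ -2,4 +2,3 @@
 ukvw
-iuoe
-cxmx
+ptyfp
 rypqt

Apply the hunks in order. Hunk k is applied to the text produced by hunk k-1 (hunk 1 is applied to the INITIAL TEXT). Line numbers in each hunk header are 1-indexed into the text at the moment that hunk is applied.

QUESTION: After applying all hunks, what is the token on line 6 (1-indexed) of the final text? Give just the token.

Answer: uepy

Derivation:
Hunk 1: at line 3 remove [naq,ugiog,suuyt] add [huxtt,besdm] -> 8 lines: merjo ukvw iuoe cxmx huxtt besdm qpupu srsfl
Hunk 2: at line 4 remove [huxtt,besdm,qpupu] add [rypqt,ndpmo,uepy] -> 8 lines: merjo ukvw iuoe cxmx rypqt ndpmo uepy srsfl
Hunk 3: at line 2 remove [iuoe,cxmx] add [ptyfp] -> 7 lines: merjo ukvw ptyfp rypqt ndpmo uepy srsfl
Final line 6: uepy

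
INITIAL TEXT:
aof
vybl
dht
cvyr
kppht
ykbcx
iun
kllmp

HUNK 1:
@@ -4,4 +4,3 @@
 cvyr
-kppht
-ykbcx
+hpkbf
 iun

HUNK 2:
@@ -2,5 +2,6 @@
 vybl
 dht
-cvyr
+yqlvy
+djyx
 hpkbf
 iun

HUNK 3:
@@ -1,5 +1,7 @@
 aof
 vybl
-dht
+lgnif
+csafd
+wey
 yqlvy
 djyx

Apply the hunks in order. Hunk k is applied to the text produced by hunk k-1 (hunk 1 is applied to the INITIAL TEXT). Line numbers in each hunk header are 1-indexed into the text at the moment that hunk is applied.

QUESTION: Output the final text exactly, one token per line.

Hunk 1: at line 4 remove [kppht,ykbcx] add [hpkbf] -> 7 lines: aof vybl dht cvyr hpkbf iun kllmp
Hunk 2: at line 2 remove [cvyr] add [yqlvy,djyx] -> 8 lines: aof vybl dht yqlvy djyx hpkbf iun kllmp
Hunk 3: at line 1 remove [dht] add [lgnif,csafd,wey] -> 10 lines: aof vybl lgnif csafd wey yqlvy djyx hpkbf iun kllmp

Answer: aof
vybl
lgnif
csafd
wey
yqlvy
djyx
hpkbf
iun
kllmp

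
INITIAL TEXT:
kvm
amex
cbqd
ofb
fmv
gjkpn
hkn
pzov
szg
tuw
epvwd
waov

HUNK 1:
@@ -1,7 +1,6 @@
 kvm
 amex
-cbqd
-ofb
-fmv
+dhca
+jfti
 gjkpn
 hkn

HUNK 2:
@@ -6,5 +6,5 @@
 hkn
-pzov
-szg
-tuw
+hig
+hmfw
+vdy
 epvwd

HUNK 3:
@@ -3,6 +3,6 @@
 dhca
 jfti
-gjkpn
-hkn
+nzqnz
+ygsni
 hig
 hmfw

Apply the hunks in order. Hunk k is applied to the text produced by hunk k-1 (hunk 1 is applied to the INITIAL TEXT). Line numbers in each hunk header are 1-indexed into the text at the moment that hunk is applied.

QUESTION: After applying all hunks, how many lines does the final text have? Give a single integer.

Answer: 11

Derivation:
Hunk 1: at line 1 remove [cbqd,ofb,fmv] add [dhca,jfti] -> 11 lines: kvm amex dhca jfti gjkpn hkn pzov szg tuw epvwd waov
Hunk 2: at line 6 remove [pzov,szg,tuw] add [hig,hmfw,vdy] -> 11 lines: kvm amex dhca jfti gjkpn hkn hig hmfw vdy epvwd waov
Hunk 3: at line 3 remove [gjkpn,hkn] add [nzqnz,ygsni] -> 11 lines: kvm amex dhca jfti nzqnz ygsni hig hmfw vdy epvwd waov
Final line count: 11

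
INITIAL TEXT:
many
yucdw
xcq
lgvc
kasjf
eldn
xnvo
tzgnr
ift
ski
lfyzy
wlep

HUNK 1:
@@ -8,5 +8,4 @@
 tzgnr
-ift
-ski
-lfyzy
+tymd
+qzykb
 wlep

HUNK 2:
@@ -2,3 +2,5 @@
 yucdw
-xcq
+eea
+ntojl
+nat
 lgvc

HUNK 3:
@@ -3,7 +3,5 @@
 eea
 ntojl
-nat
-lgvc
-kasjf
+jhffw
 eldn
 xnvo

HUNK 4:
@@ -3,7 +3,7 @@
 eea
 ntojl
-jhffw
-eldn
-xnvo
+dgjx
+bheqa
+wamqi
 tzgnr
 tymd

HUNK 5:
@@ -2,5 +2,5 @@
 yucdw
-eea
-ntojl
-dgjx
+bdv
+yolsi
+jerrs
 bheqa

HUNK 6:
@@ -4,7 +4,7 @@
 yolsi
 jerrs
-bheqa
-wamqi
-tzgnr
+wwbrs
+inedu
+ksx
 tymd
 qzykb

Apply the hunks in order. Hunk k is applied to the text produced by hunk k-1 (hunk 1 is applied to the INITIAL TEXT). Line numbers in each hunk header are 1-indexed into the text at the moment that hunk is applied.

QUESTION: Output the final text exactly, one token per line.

Answer: many
yucdw
bdv
yolsi
jerrs
wwbrs
inedu
ksx
tymd
qzykb
wlep

Derivation:
Hunk 1: at line 8 remove [ift,ski,lfyzy] add [tymd,qzykb] -> 11 lines: many yucdw xcq lgvc kasjf eldn xnvo tzgnr tymd qzykb wlep
Hunk 2: at line 2 remove [xcq] add [eea,ntojl,nat] -> 13 lines: many yucdw eea ntojl nat lgvc kasjf eldn xnvo tzgnr tymd qzykb wlep
Hunk 3: at line 3 remove [nat,lgvc,kasjf] add [jhffw] -> 11 lines: many yucdw eea ntojl jhffw eldn xnvo tzgnr tymd qzykb wlep
Hunk 4: at line 3 remove [jhffw,eldn,xnvo] add [dgjx,bheqa,wamqi] -> 11 lines: many yucdw eea ntojl dgjx bheqa wamqi tzgnr tymd qzykb wlep
Hunk 5: at line 2 remove [eea,ntojl,dgjx] add [bdv,yolsi,jerrs] -> 11 lines: many yucdw bdv yolsi jerrs bheqa wamqi tzgnr tymd qzykb wlep
Hunk 6: at line 4 remove [bheqa,wamqi,tzgnr] add [wwbrs,inedu,ksx] -> 11 lines: many yucdw bdv yolsi jerrs wwbrs inedu ksx tymd qzykb wlep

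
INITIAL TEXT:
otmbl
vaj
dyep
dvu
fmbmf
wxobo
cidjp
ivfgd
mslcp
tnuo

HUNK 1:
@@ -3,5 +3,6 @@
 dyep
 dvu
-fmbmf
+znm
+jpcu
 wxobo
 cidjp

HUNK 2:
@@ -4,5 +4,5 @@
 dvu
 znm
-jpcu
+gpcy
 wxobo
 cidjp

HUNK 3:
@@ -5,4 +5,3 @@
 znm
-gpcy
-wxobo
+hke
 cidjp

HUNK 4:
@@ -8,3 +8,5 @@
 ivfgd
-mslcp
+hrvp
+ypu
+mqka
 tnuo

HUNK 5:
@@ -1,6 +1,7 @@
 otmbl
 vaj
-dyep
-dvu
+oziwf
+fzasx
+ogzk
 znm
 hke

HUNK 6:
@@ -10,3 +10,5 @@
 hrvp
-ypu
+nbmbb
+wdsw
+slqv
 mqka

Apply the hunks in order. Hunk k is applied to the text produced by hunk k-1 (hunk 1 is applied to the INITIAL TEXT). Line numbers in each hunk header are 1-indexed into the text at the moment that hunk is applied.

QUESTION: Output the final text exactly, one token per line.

Hunk 1: at line 3 remove [fmbmf] add [znm,jpcu] -> 11 lines: otmbl vaj dyep dvu znm jpcu wxobo cidjp ivfgd mslcp tnuo
Hunk 2: at line 4 remove [jpcu] add [gpcy] -> 11 lines: otmbl vaj dyep dvu znm gpcy wxobo cidjp ivfgd mslcp tnuo
Hunk 3: at line 5 remove [gpcy,wxobo] add [hke] -> 10 lines: otmbl vaj dyep dvu znm hke cidjp ivfgd mslcp tnuo
Hunk 4: at line 8 remove [mslcp] add [hrvp,ypu,mqka] -> 12 lines: otmbl vaj dyep dvu znm hke cidjp ivfgd hrvp ypu mqka tnuo
Hunk 5: at line 1 remove [dyep,dvu] add [oziwf,fzasx,ogzk] -> 13 lines: otmbl vaj oziwf fzasx ogzk znm hke cidjp ivfgd hrvp ypu mqka tnuo
Hunk 6: at line 10 remove [ypu] add [nbmbb,wdsw,slqv] -> 15 lines: otmbl vaj oziwf fzasx ogzk znm hke cidjp ivfgd hrvp nbmbb wdsw slqv mqka tnuo

Answer: otmbl
vaj
oziwf
fzasx
ogzk
znm
hke
cidjp
ivfgd
hrvp
nbmbb
wdsw
slqv
mqka
tnuo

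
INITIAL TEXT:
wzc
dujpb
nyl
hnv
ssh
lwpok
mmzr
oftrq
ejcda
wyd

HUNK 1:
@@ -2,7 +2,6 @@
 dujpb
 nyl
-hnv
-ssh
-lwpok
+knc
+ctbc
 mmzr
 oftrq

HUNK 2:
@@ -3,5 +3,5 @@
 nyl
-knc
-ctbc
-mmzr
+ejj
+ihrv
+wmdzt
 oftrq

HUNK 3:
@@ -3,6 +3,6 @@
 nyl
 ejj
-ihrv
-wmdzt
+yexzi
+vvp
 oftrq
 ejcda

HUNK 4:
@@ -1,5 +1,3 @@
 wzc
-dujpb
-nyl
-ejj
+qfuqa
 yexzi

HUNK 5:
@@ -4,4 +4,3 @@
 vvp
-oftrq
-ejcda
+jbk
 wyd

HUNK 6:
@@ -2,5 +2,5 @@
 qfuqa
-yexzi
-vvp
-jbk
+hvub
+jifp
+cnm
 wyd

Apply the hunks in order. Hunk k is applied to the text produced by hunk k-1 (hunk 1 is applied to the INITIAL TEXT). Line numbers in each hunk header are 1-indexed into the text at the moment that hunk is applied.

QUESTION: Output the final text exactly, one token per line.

Hunk 1: at line 2 remove [hnv,ssh,lwpok] add [knc,ctbc] -> 9 lines: wzc dujpb nyl knc ctbc mmzr oftrq ejcda wyd
Hunk 2: at line 3 remove [knc,ctbc,mmzr] add [ejj,ihrv,wmdzt] -> 9 lines: wzc dujpb nyl ejj ihrv wmdzt oftrq ejcda wyd
Hunk 3: at line 3 remove [ihrv,wmdzt] add [yexzi,vvp] -> 9 lines: wzc dujpb nyl ejj yexzi vvp oftrq ejcda wyd
Hunk 4: at line 1 remove [dujpb,nyl,ejj] add [qfuqa] -> 7 lines: wzc qfuqa yexzi vvp oftrq ejcda wyd
Hunk 5: at line 4 remove [oftrq,ejcda] add [jbk] -> 6 lines: wzc qfuqa yexzi vvp jbk wyd
Hunk 6: at line 2 remove [yexzi,vvp,jbk] add [hvub,jifp,cnm] -> 6 lines: wzc qfuqa hvub jifp cnm wyd

Answer: wzc
qfuqa
hvub
jifp
cnm
wyd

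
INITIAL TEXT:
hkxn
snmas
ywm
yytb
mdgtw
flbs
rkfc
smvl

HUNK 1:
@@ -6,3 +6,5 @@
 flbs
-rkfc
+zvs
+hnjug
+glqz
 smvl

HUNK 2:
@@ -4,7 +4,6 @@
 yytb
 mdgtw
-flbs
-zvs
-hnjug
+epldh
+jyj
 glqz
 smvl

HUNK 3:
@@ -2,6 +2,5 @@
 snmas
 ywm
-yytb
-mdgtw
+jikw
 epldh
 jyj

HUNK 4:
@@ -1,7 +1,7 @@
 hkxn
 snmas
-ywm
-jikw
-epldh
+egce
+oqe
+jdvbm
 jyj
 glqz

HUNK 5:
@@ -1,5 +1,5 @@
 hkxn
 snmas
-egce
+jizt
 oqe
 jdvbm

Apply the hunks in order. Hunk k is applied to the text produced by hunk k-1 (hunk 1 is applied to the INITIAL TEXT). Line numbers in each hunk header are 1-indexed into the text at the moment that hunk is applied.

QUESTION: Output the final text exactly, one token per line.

Hunk 1: at line 6 remove [rkfc] add [zvs,hnjug,glqz] -> 10 lines: hkxn snmas ywm yytb mdgtw flbs zvs hnjug glqz smvl
Hunk 2: at line 4 remove [flbs,zvs,hnjug] add [epldh,jyj] -> 9 lines: hkxn snmas ywm yytb mdgtw epldh jyj glqz smvl
Hunk 3: at line 2 remove [yytb,mdgtw] add [jikw] -> 8 lines: hkxn snmas ywm jikw epldh jyj glqz smvl
Hunk 4: at line 1 remove [ywm,jikw,epldh] add [egce,oqe,jdvbm] -> 8 lines: hkxn snmas egce oqe jdvbm jyj glqz smvl
Hunk 5: at line 1 remove [egce] add [jizt] -> 8 lines: hkxn snmas jizt oqe jdvbm jyj glqz smvl

Answer: hkxn
snmas
jizt
oqe
jdvbm
jyj
glqz
smvl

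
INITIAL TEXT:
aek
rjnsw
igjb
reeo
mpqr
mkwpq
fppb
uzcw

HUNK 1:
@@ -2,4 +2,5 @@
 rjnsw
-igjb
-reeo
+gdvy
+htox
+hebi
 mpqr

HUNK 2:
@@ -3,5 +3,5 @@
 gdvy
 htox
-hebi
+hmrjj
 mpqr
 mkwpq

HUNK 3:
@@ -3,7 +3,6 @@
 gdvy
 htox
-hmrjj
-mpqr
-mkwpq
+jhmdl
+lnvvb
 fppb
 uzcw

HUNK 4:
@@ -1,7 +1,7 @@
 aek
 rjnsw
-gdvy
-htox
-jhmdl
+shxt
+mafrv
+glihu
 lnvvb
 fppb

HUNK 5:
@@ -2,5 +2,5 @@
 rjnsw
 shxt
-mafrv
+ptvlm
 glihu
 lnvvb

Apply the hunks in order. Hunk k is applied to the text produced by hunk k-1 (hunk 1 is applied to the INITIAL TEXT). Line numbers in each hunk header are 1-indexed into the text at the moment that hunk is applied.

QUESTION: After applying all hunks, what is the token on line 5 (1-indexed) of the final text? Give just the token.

Answer: glihu

Derivation:
Hunk 1: at line 2 remove [igjb,reeo] add [gdvy,htox,hebi] -> 9 lines: aek rjnsw gdvy htox hebi mpqr mkwpq fppb uzcw
Hunk 2: at line 3 remove [hebi] add [hmrjj] -> 9 lines: aek rjnsw gdvy htox hmrjj mpqr mkwpq fppb uzcw
Hunk 3: at line 3 remove [hmrjj,mpqr,mkwpq] add [jhmdl,lnvvb] -> 8 lines: aek rjnsw gdvy htox jhmdl lnvvb fppb uzcw
Hunk 4: at line 1 remove [gdvy,htox,jhmdl] add [shxt,mafrv,glihu] -> 8 lines: aek rjnsw shxt mafrv glihu lnvvb fppb uzcw
Hunk 5: at line 2 remove [mafrv] add [ptvlm] -> 8 lines: aek rjnsw shxt ptvlm glihu lnvvb fppb uzcw
Final line 5: glihu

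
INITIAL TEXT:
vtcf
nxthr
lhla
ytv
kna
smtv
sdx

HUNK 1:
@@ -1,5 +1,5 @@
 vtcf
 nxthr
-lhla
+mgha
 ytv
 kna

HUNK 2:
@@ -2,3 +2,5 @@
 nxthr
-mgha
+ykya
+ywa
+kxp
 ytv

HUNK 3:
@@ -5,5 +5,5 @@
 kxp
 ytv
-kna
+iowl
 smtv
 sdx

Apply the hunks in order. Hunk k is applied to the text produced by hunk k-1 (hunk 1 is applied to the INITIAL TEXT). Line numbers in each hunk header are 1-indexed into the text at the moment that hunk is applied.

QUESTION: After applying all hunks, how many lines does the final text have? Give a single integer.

Hunk 1: at line 1 remove [lhla] add [mgha] -> 7 lines: vtcf nxthr mgha ytv kna smtv sdx
Hunk 2: at line 2 remove [mgha] add [ykya,ywa,kxp] -> 9 lines: vtcf nxthr ykya ywa kxp ytv kna smtv sdx
Hunk 3: at line 5 remove [kna] add [iowl] -> 9 lines: vtcf nxthr ykya ywa kxp ytv iowl smtv sdx
Final line count: 9

Answer: 9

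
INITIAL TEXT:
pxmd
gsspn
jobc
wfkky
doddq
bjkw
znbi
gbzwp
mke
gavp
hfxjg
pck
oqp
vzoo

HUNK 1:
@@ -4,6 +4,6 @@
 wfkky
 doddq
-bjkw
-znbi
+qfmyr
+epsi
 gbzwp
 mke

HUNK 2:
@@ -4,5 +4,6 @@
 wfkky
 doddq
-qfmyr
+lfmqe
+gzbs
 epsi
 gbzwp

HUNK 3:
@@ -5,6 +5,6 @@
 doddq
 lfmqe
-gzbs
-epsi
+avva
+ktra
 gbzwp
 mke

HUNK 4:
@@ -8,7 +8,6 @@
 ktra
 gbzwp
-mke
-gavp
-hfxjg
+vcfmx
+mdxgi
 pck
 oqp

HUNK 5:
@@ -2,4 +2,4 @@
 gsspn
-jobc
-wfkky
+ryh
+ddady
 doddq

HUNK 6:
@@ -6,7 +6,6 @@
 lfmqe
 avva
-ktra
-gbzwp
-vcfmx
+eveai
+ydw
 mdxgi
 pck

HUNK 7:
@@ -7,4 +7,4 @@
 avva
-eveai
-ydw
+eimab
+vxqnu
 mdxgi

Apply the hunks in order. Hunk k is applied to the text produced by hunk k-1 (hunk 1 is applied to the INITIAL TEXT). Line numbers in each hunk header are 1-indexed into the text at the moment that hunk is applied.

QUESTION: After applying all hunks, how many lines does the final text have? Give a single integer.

Answer: 13

Derivation:
Hunk 1: at line 4 remove [bjkw,znbi] add [qfmyr,epsi] -> 14 lines: pxmd gsspn jobc wfkky doddq qfmyr epsi gbzwp mke gavp hfxjg pck oqp vzoo
Hunk 2: at line 4 remove [qfmyr] add [lfmqe,gzbs] -> 15 lines: pxmd gsspn jobc wfkky doddq lfmqe gzbs epsi gbzwp mke gavp hfxjg pck oqp vzoo
Hunk 3: at line 5 remove [gzbs,epsi] add [avva,ktra] -> 15 lines: pxmd gsspn jobc wfkky doddq lfmqe avva ktra gbzwp mke gavp hfxjg pck oqp vzoo
Hunk 4: at line 8 remove [mke,gavp,hfxjg] add [vcfmx,mdxgi] -> 14 lines: pxmd gsspn jobc wfkky doddq lfmqe avva ktra gbzwp vcfmx mdxgi pck oqp vzoo
Hunk 5: at line 2 remove [jobc,wfkky] add [ryh,ddady] -> 14 lines: pxmd gsspn ryh ddady doddq lfmqe avva ktra gbzwp vcfmx mdxgi pck oqp vzoo
Hunk 6: at line 6 remove [ktra,gbzwp,vcfmx] add [eveai,ydw] -> 13 lines: pxmd gsspn ryh ddady doddq lfmqe avva eveai ydw mdxgi pck oqp vzoo
Hunk 7: at line 7 remove [eveai,ydw] add [eimab,vxqnu] -> 13 lines: pxmd gsspn ryh ddady doddq lfmqe avva eimab vxqnu mdxgi pck oqp vzoo
Final line count: 13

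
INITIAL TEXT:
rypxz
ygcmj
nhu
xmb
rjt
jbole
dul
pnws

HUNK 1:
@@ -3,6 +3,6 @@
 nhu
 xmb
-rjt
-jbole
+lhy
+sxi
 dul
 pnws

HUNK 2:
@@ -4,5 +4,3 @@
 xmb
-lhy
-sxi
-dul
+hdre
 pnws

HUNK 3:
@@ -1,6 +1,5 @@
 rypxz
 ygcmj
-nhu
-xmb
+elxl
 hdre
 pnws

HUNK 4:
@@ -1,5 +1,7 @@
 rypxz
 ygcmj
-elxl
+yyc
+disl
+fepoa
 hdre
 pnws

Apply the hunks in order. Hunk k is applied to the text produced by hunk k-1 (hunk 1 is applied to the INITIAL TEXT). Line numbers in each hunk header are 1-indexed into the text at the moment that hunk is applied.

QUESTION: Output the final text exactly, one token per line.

Hunk 1: at line 3 remove [rjt,jbole] add [lhy,sxi] -> 8 lines: rypxz ygcmj nhu xmb lhy sxi dul pnws
Hunk 2: at line 4 remove [lhy,sxi,dul] add [hdre] -> 6 lines: rypxz ygcmj nhu xmb hdre pnws
Hunk 3: at line 1 remove [nhu,xmb] add [elxl] -> 5 lines: rypxz ygcmj elxl hdre pnws
Hunk 4: at line 1 remove [elxl] add [yyc,disl,fepoa] -> 7 lines: rypxz ygcmj yyc disl fepoa hdre pnws

Answer: rypxz
ygcmj
yyc
disl
fepoa
hdre
pnws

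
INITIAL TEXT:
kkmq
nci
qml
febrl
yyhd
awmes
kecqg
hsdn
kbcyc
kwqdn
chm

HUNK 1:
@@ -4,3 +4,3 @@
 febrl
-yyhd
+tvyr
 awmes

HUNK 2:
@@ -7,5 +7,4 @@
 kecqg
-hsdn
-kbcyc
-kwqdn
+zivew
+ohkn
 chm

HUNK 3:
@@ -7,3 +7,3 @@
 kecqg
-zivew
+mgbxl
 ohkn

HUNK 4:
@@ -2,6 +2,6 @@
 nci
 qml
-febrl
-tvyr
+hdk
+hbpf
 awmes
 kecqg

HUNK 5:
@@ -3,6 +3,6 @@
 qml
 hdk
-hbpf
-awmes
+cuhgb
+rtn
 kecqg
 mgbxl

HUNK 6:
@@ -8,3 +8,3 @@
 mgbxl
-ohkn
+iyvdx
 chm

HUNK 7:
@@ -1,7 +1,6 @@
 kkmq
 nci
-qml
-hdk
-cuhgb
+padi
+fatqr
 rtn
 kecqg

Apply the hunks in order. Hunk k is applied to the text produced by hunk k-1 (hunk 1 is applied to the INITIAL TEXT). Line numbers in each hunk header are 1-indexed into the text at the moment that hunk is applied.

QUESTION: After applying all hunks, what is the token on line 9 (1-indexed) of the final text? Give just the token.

Hunk 1: at line 4 remove [yyhd] add [tvyr] -> 11 lines: kkmq nci qml febrl tvyr awmes kecqg hsdn kbcyc kwqdn chm
Hunk 2: at line 7 remove [hsdn,kbcyc,kwqdn] add [zivew,ohkn] -> 10 lines: kkmq nci qml febrl tvyr awmes kecqg zivew ohkn chm
Hunk 3: at line 7 remove [zivew] add [mgbxl] -> 10 lines: kkmq nci qml febrl tvyr awmes kecqg mgbxl ohkn chm
Hunk 4: at line 2 remove [febrl,tvyr] add [hdk,hbpf] -> 10 lines: kkmq nci qml hdk hbpf awmes kecqg mgbxl ohkn chm
Hunk 5: at line 3 remove [hbpf,awmes] add [cuhgb,rtn] -> 10 lines: kkmq nci qml hdk cuhgb rtn kecqg mgbxl ohkn chm
Hunk 6: at line 8 remove [ohkn] add [iyvdx] -> 10 lines: kkmq nci qml hdk cuhgb rtn kecqg mgbxl iyvdx chm
Hunk 7: at line 1 remove [qml,hdk,cuhgb] add [padi,fatqr] -> 9 lines: kkmq nci padi fatqr rtn kecqg mgbxl iyvdx chm
Final line 9: chm

Answer: chm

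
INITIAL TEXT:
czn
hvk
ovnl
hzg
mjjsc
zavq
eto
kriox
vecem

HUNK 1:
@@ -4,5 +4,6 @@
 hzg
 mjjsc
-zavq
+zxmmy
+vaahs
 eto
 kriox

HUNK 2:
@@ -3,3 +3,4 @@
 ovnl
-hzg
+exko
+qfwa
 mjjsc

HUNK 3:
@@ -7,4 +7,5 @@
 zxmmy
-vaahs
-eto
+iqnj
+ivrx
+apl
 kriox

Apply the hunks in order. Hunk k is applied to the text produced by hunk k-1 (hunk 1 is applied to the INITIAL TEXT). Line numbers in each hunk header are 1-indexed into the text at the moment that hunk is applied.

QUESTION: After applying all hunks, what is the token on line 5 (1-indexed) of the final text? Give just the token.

Answer: qfwa

Derivation:
Hunk 1: at line 4 remove [zavq] add [zxmmy,vaahs] -> 10 lines: czn hvk ovnl hzg mjjsc zxmmy vaahs eto kriox vecem
Hunk 2: at line 3 remove [hzg] add [exko,qfwa] -> 11 lines: czn hvk ovnl exko qfwa mjjsc zxmmy vaahs eto kriox vecem
Hunk 3: at line 7 remove [vaahs,eto] add [iqnj,ivrx,apl] -> 12 lines: czn hvk ovnl exko qfwa mjjsc zxmmy iqnj ivrx apl kriox vecem
Final line 5: qfwa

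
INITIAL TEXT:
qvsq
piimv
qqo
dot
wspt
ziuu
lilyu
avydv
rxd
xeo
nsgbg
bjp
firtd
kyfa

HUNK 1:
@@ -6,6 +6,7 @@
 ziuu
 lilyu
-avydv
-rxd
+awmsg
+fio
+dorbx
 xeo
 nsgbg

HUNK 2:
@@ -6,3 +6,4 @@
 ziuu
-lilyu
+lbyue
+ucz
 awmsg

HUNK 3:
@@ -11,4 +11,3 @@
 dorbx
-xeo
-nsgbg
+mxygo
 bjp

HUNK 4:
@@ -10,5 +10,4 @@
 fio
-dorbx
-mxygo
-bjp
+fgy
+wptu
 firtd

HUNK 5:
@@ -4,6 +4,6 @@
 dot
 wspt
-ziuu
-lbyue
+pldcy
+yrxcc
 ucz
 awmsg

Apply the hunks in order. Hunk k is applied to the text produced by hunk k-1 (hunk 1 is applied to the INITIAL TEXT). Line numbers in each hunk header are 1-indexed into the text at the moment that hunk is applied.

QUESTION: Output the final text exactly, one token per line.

Hunk 1: at line 6 remove [avydv,rxd] add [awmsg,fio,dorbx] -> 15 lines: qvsq piimv qqo dot wspt ziuu lilyu awmsg fio dorbx xeo nsgbg bjp firtd kyfa
Hunk 2: at line 6 remove [lilyu] add [lbyue,ucz] -> 16 lines: qvsq piimv qqo dot wspt ziuu lbyue ucz awmsg fio dorbx xeo nsgbg bjp firtd kyfa
Hunk 3: at line 11 remove [xeo,nsgbg] add [mxygo] -> 15 lines: qvsq piimv qqo dot wspt ziuu lbyue ucz awmsg fio dorbx mxygo bjp firtd kyfa
Hunk 4: at line 10 remove [dorbx,mxygo,bjp] add [fgy,wptu] -> 14 lines: qvsq piimv qqo dot wspt ziuu lbyue ucz awmsg fio fgy wptu firtd kyfa
Hunk 5: at line 4 remove [ziuu,lbyue] add [pldcy,yrxcc] -> 14 lines: qvsq piimv qqo dot wspt pldcy yrxcc ucz awmsg fio fgy wptu firtd kyfa

Answer: qvsq
piimv
qqo
dot
wspt
pldcy
yrxcc
ucz
awmsg
fio
fgy
wptu
firtd
kyfa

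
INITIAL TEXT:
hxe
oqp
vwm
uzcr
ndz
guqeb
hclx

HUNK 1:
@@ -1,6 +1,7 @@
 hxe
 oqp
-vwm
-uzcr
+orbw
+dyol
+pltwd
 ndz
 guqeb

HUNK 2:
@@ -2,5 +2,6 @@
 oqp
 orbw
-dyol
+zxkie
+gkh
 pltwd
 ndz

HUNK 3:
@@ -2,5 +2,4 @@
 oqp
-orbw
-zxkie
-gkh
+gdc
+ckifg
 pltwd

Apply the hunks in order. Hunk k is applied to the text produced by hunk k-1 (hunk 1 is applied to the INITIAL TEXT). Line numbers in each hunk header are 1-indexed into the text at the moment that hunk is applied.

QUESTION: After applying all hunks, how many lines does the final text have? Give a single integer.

Answer: 8

Derivation:
Hunk 1: at line 1 remove [vwm,uzcr] add [orbw,dyol,pltwd] -> 8 lines: hxe oqp orbw dyol pltwd ndz guqeb hclx
Hunk 2: at line 2 remove [dyol] add [zxkie,gkh] -> 9 lines: hxe oqp orbw zxkie gkh pltwd ndz guqeb hclx
Hunk 3: at line 2 remove [orbw,zxkie,gkh] add [gdc,ckifg] -> 8 lines: hxe oqp gdc ckifg pltwd ndz guqeb hclx
Final line count: 8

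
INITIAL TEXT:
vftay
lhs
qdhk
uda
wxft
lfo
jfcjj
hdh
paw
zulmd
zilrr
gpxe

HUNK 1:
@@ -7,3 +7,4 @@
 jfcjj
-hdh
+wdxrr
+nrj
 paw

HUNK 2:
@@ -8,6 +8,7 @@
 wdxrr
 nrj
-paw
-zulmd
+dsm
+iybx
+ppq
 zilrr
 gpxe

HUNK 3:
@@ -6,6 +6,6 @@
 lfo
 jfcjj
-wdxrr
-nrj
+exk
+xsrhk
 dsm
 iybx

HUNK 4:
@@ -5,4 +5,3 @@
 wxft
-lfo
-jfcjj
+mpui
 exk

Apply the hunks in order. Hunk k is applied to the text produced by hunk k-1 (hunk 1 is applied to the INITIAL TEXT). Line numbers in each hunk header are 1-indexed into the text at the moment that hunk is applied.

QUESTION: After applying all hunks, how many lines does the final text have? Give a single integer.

Answer: 13

Derivation:
Hunk 1: at line 7 remove [hdh] add [wdxrr,nrj] -> 13 lines: vftay lhs qdhk uda wxft lfo jfcjj wdxrr nrj paw zulmd zilrr gpxe
Hunk 2: at line 8 remove [paw,zulmd] add [dsm,iybx,ppq] -> 14 lines: vftay lhs qdhk uda wxft lfo jfcjj wdxrr nrj dsm iybx ppq zilrr gpxe
Hunk 3: at line 6 remove [wdxrr,nrj] add [exk,xsrhk] -> 14 lines: vftay lhs qdhk uda wxft lfo jfcjj exk xsrhk dsm iybx ppq zilrr gpxe
Hunk 4: at line 5 remove [lfo,jfcjj] add [mpui] -> 13 lines: vftay lhs qdhk uda wxft mpui exk xsrhk dsm iybx ppq zilrr gpxe
Final line count: 13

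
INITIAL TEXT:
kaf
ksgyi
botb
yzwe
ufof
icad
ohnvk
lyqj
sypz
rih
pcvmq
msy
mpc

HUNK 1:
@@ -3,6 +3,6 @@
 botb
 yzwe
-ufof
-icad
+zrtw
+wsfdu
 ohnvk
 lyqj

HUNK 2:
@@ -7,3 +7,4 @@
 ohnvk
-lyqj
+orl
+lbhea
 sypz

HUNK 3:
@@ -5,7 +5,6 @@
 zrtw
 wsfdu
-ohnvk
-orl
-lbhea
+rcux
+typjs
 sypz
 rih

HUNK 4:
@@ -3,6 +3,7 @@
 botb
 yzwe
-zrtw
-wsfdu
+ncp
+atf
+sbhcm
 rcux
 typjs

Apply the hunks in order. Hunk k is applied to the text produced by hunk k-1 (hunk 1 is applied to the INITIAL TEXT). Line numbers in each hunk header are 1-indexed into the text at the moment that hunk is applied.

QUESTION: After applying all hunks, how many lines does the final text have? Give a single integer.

Answer: 14

Derivation:
Hunk 1: at line 3 remove [ufof,icad] add [zrtw,wsfdu] -> 13 lines: kaf ksgyi botb yzwe zrtw wsfdu ohnvk lyqj sypz rih pcvmq msy mpc
Hunk 2: at line 7 remove [lyqj] add [orl,lbhea] -> 14 lines: kaf ksgyi botb yzwe zrtw wsfdu ohnvk orl lbhea sypz rih pcvmq msy mpc
Hunk 3: at line 5 remove [ohnvk,orl,lbhea] add [rcux,typjs] -> 13 lines: kaf ksgyi botb yzwe zrtw wsfdu rcux typjs sypz rih pcvmq msy mpc
Hunk 4: at line 3 remove [zrtw,wsfdu] add [ncp,atf,sbhcm] -> 14 lines: kaf ksgyi botb yzwe ncp atf sbhcm rcux typjs sypz rih pcvmq msy mpc
Final line count: 14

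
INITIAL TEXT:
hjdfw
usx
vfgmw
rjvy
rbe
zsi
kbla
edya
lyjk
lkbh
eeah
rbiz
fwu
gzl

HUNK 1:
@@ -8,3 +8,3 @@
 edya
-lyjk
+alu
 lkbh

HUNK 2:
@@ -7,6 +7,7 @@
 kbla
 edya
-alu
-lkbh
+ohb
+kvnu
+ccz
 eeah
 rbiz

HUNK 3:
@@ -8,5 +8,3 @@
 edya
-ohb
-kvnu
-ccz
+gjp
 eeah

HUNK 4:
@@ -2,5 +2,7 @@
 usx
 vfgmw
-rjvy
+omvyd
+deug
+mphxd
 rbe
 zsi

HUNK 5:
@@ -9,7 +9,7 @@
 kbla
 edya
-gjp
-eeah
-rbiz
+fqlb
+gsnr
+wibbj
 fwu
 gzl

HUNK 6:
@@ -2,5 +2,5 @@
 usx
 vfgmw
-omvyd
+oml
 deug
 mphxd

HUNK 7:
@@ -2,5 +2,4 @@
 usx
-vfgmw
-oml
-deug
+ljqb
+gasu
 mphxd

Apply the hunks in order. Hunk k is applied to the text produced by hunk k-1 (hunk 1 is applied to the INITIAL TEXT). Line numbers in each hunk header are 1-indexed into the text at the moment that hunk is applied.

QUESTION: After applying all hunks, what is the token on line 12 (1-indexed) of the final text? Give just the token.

Answer: wibbj

Derivation:
Hunk 1: at line 8 remove [lyjk] add [alu] -> 14 lines: hjdfw usx vfgmw rjvy rbe zsi kbla edya alu lkbh eeah rbiz fwu gzl
Hunk 2: at line 7 remove [alu,lkbh] add [ohb,kvnu,ccz] -> 15 lines: hjdfw usx vfgmw rjvy rbe zsi kbla edya ohb kvnu ccz eeah rbiz fwu gzl
Hunk 3: at line 8 remove [ohb,kvnu,ccz] add [gjp] -> 13 lines: hjdfw usx vfgmw rjvy rbe zsi kbla edya gjp eeah rbiz fwu gzl
Hunk 4: at line 2 remove [rjvy] add [omvyd,deug,mphxd] -> 15 lines: hjdfw usx vfgmw omvyd deug mphxd rbe zsi kbla edya gjp eeah rbiz fwu gzl
Hunk 5: at line 9 remove [gjp,eeah,rbiz] add [fqlb,gsnr,wibbj] -> 15 lines: hjdfw usx vfgmw omvyd deug mphxd rbe zsi kbla edya fqlb gsnr wibbj fwu gzl
Hunk 6: at line 2 remove [omvyd] add [oml] -> 15 lines: hjdfw usx vfgmw oml deug mphxd rbe zsi kbla edya fqlb gsnr wibbj fwu gzl
Hunk 7: at line 2 remove [vfgmw,oml,deug] add [ljqb,gasu] -> 14 lines: hjdfw usx ljqb gasu mphxd rbe zsi kbla edya fqlb gsnr wibbj fwu gzl
Final line 12: wibbj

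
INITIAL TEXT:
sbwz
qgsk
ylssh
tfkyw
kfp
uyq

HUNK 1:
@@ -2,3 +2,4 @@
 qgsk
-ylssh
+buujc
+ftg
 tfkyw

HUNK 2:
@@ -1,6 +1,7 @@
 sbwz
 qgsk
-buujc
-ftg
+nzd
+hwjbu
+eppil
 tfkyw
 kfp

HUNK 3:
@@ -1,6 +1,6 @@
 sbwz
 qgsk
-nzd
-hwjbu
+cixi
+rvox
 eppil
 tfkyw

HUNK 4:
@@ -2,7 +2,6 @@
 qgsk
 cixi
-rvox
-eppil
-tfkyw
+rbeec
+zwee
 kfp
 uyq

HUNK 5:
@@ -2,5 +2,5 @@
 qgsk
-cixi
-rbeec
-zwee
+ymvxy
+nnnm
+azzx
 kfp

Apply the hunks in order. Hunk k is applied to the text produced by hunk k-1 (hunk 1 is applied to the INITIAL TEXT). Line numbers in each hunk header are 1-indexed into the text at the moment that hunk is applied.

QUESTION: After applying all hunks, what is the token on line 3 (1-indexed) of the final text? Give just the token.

Hunk 1: at line 2 remove [ylssh] add [buujc,ftg] -> 7 lines: sbwz qgsk buujc ftg tfkyw kfp uyq
Hunk 2: at line 1 remove [buujc,ftg] add [nzd,hwjbu,eppil] -> 8 lines: sbwz qgsk nzd hwjbu eppil tfkyw kfp uyq
Hunk 3: at line 1 remove [nzd,hwjbu] add [cixi,rvox] -> 8 lines: sbwz qgsk cixi rvox eppil tfkyw kfp uyq
Hunk 4: at line 2 remove [rvox,eppil,tfkyw] add [rbeec,zwee] -> 7 lines: sbwz qgsk cixi rbeec zwee kfp uyq
Hunk 5: at line 2 remove [cixi,rbeec,zwee] add [ymvxy,nnnm,azzx] -> 7 lines: sbwz qgsk ymvxy nnnm azzx kfp uyq
Final line 3: ymvxy

Answer: ymvxy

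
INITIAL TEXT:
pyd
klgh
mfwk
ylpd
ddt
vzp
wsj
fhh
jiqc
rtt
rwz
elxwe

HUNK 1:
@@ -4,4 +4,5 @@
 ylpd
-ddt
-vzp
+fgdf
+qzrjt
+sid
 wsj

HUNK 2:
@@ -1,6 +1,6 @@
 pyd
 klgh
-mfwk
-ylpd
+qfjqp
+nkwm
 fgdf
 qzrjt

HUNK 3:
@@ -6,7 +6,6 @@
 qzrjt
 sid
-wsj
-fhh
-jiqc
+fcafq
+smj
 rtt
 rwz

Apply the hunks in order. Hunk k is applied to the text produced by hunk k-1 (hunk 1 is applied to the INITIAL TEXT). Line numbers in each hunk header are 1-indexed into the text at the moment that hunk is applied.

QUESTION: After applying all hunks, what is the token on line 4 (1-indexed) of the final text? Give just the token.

Hunk 1: at line 4 remove [ddt,vzp] add [fgdf,qzrjt,sid] -> 13 lines: pyd klgh mfwk ylpd fgdf qzrjt sid wsj fhh jiqc rtt rwz elxwe
Hunk 2: at line 1 remove [mfwk,ylpd] add [qfjqp,nkwm] -> 13 lines: pyd klgh qfjqp nkwm fgdf qzrjt sid wsj fhh jiqc rtt rwz elxwe
Hunk 3: at line 6 remove [wsj,fhh,jiqc] add [fcafq,smj] -> 12 lines: pyd klgh qfjqp nkwm fgdf qzrjt sid fcafq smj rtt rwz elxwe
Final line 4: nkwm

Answer: nkwm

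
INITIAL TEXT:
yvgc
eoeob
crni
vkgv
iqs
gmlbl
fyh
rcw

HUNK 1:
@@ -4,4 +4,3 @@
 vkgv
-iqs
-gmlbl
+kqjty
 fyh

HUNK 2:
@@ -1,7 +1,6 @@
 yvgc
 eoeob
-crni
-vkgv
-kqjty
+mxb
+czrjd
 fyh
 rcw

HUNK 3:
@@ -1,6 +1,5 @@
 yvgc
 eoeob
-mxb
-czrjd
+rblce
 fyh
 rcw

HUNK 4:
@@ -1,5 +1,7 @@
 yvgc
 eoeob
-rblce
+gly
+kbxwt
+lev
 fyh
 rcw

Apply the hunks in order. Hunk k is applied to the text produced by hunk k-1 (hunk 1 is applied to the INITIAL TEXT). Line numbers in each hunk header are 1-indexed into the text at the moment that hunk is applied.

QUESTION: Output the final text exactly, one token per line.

Hunk 1: at line 4 remove [iqs,gmlbl] add [kqjty] -> 7 lines: yvgc eoeob crni vkgv kqjty fyh rcw
Hunk 2: at line 1 remove [crni,vkgv,kqjty] add [mxb,czrjd] -> 6 lines: yvgc eoeob mxb czrjd fyh rcw
Hunk 3: at line 1 remove [mxb,czrjd] add [rblce] -> 5 lines: yvgc eoeob rblce fyh rcw
Hunk 4: at line 1 remove [rblce] add [gly,kbxwt,lev] -> 7 lines: yvgc eoeob gly kbxwt lev fyh rcw

Answer: yvgc
eoeob
gly
kbxwt
lev
fyh
rcw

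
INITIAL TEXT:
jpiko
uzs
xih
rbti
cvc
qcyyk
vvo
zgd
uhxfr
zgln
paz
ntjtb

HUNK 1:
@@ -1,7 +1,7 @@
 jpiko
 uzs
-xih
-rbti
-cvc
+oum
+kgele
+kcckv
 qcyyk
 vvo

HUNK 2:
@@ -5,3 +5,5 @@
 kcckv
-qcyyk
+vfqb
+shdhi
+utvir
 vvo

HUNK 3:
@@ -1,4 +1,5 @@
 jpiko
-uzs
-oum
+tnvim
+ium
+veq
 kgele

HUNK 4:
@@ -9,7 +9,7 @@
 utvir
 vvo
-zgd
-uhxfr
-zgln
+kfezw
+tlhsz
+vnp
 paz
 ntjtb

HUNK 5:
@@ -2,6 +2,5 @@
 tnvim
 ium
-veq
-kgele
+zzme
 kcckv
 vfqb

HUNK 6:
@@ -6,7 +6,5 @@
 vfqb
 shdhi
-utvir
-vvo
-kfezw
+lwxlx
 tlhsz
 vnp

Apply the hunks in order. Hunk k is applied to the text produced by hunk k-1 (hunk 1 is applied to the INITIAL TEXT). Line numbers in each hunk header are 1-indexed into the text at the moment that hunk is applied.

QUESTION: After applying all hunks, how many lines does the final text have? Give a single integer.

Answer: 12

Derivation:
Hunk 1: at line 1 remove [xih,rbti,cvc] add [oum,kgele,kcckv] -> 12 lines: jpiko uzs oum kgele kcckv qcyyk vvo zgd uhxfr zgln paz ntjtb
Hunk 2: at line 5 remove [qcyyk] add [vfqb,shdhi,utvir] -> 14 lines: jpiko uzs oum kgele kcckv vfqb shdhi utvir vvo zgd uhxfr zgln paz ntjtb
Hunk 3: at line 1 remove [uzs,oum] add [tnvim,ium,veq] -> 15 lines: jpiko tnvim ium veq kgele kcckv vfqb shdhi utvir vvo zgd uhxfr zgln paz ntjtb
Hunk 4: at line 9 remove [zgd,uhxfr,zgln] add [kfezw,tlhsz,vnp] -> 15 lines: jpiko tnvim ium veq kgele kcckv vfqb shdhi utvir vvo kfezw tlhsz vnp paz ntjtb
Hunk 5: at line 2 remove [veq,kgele] add [zzme] -> 14 lines: jpiko tnvim ium zzme kcckv vfqb shdhi utvir vvo kfezw tlhsz vnp paz ntjtb
Hunk 6: at line 6 remove [utvir,vvo,kfezw] add [lwxlx] -> 12 lines: jpiko tnvim ium zzme kcckv vfqb shdhi lwxlx tlhsz vnp paz ntjtb
Final line count: 12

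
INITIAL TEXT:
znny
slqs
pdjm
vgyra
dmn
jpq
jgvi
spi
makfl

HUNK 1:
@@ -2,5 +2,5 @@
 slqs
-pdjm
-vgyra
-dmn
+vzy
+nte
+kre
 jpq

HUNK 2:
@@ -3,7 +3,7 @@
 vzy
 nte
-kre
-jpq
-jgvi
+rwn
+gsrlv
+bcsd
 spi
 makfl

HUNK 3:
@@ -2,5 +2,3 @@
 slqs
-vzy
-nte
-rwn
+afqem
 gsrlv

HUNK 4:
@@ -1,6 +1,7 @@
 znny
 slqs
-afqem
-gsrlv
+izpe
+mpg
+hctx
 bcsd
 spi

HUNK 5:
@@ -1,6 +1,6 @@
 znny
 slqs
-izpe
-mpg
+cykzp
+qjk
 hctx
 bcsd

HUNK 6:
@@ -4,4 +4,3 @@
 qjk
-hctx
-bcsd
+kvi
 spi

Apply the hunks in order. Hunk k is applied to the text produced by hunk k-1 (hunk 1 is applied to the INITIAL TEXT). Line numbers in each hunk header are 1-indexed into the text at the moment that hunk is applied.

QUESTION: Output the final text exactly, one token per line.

Hunk 1: at line 2 remove [pdjm,vgyra,dmn] add [vzy,nte,kre] -> 9 lines: znny slqs vzy nte kre jpq jgvi spi makfl
Hunk 2: at line 3 remove [kre,jpq,jgvi] add [rwn,gsrlv,bcsd] -> 9 lines: znny slqs vzy nte rwn gsrlv bcsd spi makfl
Hunk 3: at line 2 remove [vzy,nte,rwn] add [afqem] -> 7 lines: znny slqs afqem gsrlv bcsd spi makfl
Hunk 4: at line 1 remove [afqem,gsrlv] add [izpe,mpg,hctx] -> 8 lines: znny slqs izpe mpg hctx bcsd spi makfl
Hunk 5: at line 1 remove [izpe,mpg] add [cykzp,qjk] -> 8 lines: znny slqs cykzp qjk hctx bcsd spi makfl
Hunk 6: at line 4 remove [hctx,bcsd] add [kvi] -> 7 lines: znny slqs cykzp qjk kvi spi makfl

Answer: znny
slqs
cykzp
qjk
kvi
spi
makfl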